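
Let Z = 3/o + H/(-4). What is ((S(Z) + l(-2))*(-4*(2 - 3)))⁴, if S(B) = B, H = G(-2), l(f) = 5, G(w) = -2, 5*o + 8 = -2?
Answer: 65536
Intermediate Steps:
o = -2 (o = -8/5 + (⅕)*(-2) = -8/5 - ⅖ = -2)
H = -2
Z = -1 (Z = 3/(-2) - 2/(-4) = 3*(-½) - 2*(-¼) = -3/2 + ½ = -1)
((S(Z) + l(-2))*(-4*(2 - 3)))⁴ = ((-1 + 5)*(-4*(2 - 3)))⁴ = (4*(-4*(-1)))⁴ = (4*4)⁴ = 16⁴ = 65536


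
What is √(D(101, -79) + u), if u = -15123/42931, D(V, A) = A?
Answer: 4*I*√9140739727/42931 ≈ 8.908*I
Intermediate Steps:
u = -15123/42931 (u = -15123*1/42931 = -15123/42931 ≈ -0.35226)
√(D(101, -79) + u) = √(-79 - 15123/42931) = √(-3406672/42931) = 4*I*√9140739727/42931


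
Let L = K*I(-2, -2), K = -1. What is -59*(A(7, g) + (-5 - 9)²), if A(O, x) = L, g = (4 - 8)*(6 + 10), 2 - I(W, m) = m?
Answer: -11328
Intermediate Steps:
I(W, m) = 2 - m
g = -64 (g = -4*16 = -64)
L = -4 (L = -(2 - 1*(-2)) = -(2 + 2) = -1*4 = -4)
A(O, x) = -4
-59*(A(7, g) + (-5 - 9)²) = -59*(-4 + (-5 - 9)²) = -59*(-4 + (-14)²) = -59*(-4 + 196) = -59*192 = -11328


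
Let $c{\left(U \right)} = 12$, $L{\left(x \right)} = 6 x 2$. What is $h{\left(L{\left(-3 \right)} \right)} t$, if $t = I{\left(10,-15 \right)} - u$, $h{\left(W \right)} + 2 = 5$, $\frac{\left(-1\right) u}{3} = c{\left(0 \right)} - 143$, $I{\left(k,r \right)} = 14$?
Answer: $-1137$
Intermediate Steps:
$L{\left(x \right)} = 12 x$
$u = 393$ ($u = - 3 \left(12 - 143\right) = \left(-3\right) \left(-131\right) = 393$)
$h{\left(W \right)} = 3$ ($h{\left(W \right)} = -2 + 5 = 3$)
$t = -379$ ($t = 14 - 393 = -379$)
$h{\left(L{\left(-3 \right)} \right)} t = 3 \left(-379\right) = -1137$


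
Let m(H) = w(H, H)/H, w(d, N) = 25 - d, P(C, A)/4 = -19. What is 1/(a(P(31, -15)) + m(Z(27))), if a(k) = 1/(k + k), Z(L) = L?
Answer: -4104/331 ≈ -12.399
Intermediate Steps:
P(C, A) = -76 (P(C, A) = 4*(-19) = -76)
m(H) = (25 - H)/H
a(k) = 1/(2*k)
1/(a(P(31, -15)) + m(Z(27))) = 1/((½)/(-76) + (25 - 1*27)/27) = 1/((½)*(-1/76) + (25 - 27)/27) = 1/(-1/152 + (1/27)*(-2)) = 1/(-1/152 - 2/27) = 1/(-331/4104) = -4104/331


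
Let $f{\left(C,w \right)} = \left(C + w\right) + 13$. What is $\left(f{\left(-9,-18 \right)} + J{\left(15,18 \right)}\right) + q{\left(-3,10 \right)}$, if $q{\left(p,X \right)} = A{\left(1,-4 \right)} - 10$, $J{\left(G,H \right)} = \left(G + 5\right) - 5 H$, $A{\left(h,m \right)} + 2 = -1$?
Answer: $-97$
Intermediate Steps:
$A{\left(h,m \right)} = -3$ ($A{\left(h,m \right)} = -2 - 1 = -3$)
$J{\left(G,H \right)} = 5 + G - 5 H$ ($J{\left(G,H \right)} = \left(5 + G\right) - 5 H = 5 + G - 5 H$)
$q{\left(p,X \right)} = -13$ ($q{\left(p,X \right)} = -3 - 10 = -13$)
$f{\left(C,w \right)} = 13 + C + w$
$\left(f{\left(-9,-18 \right)} + J{\left(15,18 \right)}\right) + q{\left(-3,10 \right)} = \left(\left(13 - 9 - 18\right) + \left(5 + 15 - 90\right)\right) - 13 = \left(-14 + \left(5 + 15 - 90\right)\right) - 13 = \left(-14 - 70\right) - 13 = -84 - 13 = -97$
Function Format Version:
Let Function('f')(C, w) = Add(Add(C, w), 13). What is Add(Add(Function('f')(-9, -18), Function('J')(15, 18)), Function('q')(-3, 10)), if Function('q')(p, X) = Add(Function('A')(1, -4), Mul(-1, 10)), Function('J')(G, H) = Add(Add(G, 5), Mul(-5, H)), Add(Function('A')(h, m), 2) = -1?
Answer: -97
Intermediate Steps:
Function('A')(h, m) = -3 (Function('A')(h, m) = Add(-2, -1) = -3)
Function('J')(G, H) = Add(5, G, Mul(-5, H)) (Function('J')(G, H) = Add(Add(5, G), Mul(-5, H)) = Add(5, G, Mul(-5, H)))
Function('q')(p, X) = -13 (Function('q')(p, X) = Add(-3, Mul(-1, 10)) = Add(-3, -10) = -13)
Function('f')(C, w) = Add(13, C, w)
Add(Add(Function('f')(-9, -18), Function('J')(15, 18)), Function('q')(-3, 10)) = Add(Add(Add(13, -9, -18), Add(5, 15, Mul(-5, 18))), -13) = Add(Add(-14, Add(5, 15, -90)), -13) = Add(Add(-14, -70), -13) = Add(-84, -13) = -97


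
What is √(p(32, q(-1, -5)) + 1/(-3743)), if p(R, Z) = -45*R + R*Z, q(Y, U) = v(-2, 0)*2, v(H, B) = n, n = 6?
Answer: I*√14794615487/3743 ≈ 32.496*I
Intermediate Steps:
v(H, B) = 6
q(Y, U) = 12 (q(Y, U) = 6*2 = 12)
√(p(32, q(-1, -5)) + 1/(-3743)) = √(32*(-45 + 12) + 1/(-3743)) = √(32*(-33) - 1/3743) = √(-1056 - 1/3743) = √(-3952609/3743) = I*√14794615487/3743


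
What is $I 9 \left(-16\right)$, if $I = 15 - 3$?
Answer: $-1728$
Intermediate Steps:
$I = 12$ ($I = 15 - 3 = 12$)
$I 9 \left(-16\right) = 12 \cdot 9 \left(-16\right) = 108 \left(-16\right) = -1728$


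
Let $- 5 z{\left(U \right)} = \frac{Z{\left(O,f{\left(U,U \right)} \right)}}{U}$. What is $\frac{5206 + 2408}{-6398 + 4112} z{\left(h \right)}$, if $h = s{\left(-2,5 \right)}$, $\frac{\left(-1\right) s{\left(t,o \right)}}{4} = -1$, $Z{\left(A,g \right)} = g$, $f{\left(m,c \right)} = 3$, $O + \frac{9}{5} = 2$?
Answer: $\frac{1269}{2540} \approx 0.49961$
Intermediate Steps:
$O = \frac{1}{5}$ ($O = - \frac{9}{5} + 2 = \frac{1}{5} \approx 0.2$)
$s{\left(t,o \right)} = 4$ ($s{\left(t,o \right)} = \left(-4\right) \left(-1\right) = 4$)
$h = 4$
$z{\left(U \right)} = - \frac{3}{5 U}$ ($z{\left(U \right)} = - \frac{3 \frac{1}{U}}{5} = - \frac{3}{5 U}$)
$\frac{5206 + 2408}{-6398 + 4112} z{\left(h \right)} = \frac{5206 + 2408}{-6398 + 4112} \left(- \frac{3}{5 \cdot 4}\right) = \frac{7614}{-2286} \left(\left(- \frac{3}{5}\right) \frac{1}{4}\right) = 7614 \left(- \frac{1}{2286}\right) \left(- \frac{3}{20}\right) = \left(- \frac{423}{127}\right) \left(- \frac{3}{20}\right) = \frac{1269}{2540}$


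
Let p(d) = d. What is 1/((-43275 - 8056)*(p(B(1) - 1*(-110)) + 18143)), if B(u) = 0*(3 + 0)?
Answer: -1/936944743 ≈ -1.0673e-9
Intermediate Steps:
B(u) = 0 (B(u) = 0*3 = 0)
1/((-43275 - 8056)*(p(B(1) - 1*(-110)) + 18143)) = 1/((-43275 - 8056)*((0 - 1*(-110)) + 18143)) = 1/(-51331*((0 + 110) + 18143)) = 1/(-51331*(110 + 18143)) = 1/(-51331*18253) = 1/(-936944743) = -1/936944743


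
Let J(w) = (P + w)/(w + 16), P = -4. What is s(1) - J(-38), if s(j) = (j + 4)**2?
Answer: 254/11 ≈ 23.091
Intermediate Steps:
J(w) = (-4 + w)/(16 + w) (J(w) = (-4 + w)/(w + 16) = (-4 + w)/(16 + w))
s(j) = (4 + j)**2
s(1) - J(-38) = (4 + 1)**2 - (-4 - 38)/(16 - 38) = 5**2 - (-42)/(-22) = 25 - (-1)*(-42)/22 = 25 - 1*21/11 = 25 - 21/11 = 254/11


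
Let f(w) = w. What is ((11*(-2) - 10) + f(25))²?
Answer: 49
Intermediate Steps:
((11*(-2) - 10) + f(25))² = ((11*(-2) - 10) + 25)² = ((-22 - 10) + 25)² = (-32 + 25)² = (-7)² = 49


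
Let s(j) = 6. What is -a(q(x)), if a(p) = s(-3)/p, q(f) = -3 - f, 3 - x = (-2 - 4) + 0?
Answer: 1/2 ≈ 0.50000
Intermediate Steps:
x = 9 (x = 3 - ((-2 - 4) + 0) = 3 - (-6 + 0) = 3 - 1*(-6) = 3 + 6 = 9)
a(p) = 6/p
-a(q(x)) = -6/(-3 - 1*9) = -6/(-3 - 9) = -6/(-12) = -6*(-1)/12 = -1*(-1/2) = 1/2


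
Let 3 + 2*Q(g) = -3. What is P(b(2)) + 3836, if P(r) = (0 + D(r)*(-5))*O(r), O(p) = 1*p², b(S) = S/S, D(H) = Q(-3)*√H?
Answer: 3851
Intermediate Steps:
Q(g) = -3 (Q(g) = -3/2 + (½)*(-3) = -3/2 - 3/2 = -3)
D(H) = -3*√H
b(S) = 1
O(p) = p²
P(r) = 15*r^(5/2) (P(r) = (0 - 3*√r*(-5))*r² = (0 + 15*√r)*r² = (15*√r)*r² = 15*r^(5/2))
P(b(2)) + 3836 = 15*1^(5/2) + 3836 = 15*1 + 3836 = 15 + 3836 = 3851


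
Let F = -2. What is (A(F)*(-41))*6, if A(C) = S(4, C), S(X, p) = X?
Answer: -984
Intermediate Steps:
A(C) = 4
(A(F)*(-41))*6 = (4*(-41))*6 = -164*6 = -984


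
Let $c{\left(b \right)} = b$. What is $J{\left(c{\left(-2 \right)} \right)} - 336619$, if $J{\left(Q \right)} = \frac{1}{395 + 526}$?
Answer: $- \frac{310026098}{921} \approx -3.3662 \cdot 10^{5}$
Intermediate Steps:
$J{\left(Q \right)} = \frac{1}{921}$
$J{\left(c{\left(-2 \right)} \right)} - 336619 = \frac{1}{921} - 336619 = - \frac{310026098}{921}$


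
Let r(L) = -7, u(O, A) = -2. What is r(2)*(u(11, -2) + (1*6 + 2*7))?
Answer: -126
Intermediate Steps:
r(2)*(u(11, -2) + (1*6 + 2*7)) = -7*(-2 + (1*6 + 2*7)) = -7*(-2 + (6 + 14)) = -7*(-2 + 20) = -7*18 = -126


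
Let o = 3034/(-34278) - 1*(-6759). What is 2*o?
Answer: 231681968/17139 ≈ 13518.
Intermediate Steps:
o = 115840984/17139 (o = 3034*(-1/34278) + 6759 = -1517/17139 + 6759 = 115840984/17139 ≈ 6758.9)
2*o = 2*(115840984/17139) = 231681968/17139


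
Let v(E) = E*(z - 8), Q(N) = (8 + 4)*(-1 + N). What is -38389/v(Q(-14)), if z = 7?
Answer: -38389/180 ≈ -213.27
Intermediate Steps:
Q(N) = -12 + 12*N (Q(N) = 12*(-1 + N) = -12 + 12*N)
v(E) = -E (v(E) = E*(7 - 8) = E*(-1) = -E)
-38389/v(Q(-14)) = -38389*(-1/(-12 + 12*(-14))) = -38389*(-1/(-12 - 168)) = -38389/((-1*(-180))) = -38389/180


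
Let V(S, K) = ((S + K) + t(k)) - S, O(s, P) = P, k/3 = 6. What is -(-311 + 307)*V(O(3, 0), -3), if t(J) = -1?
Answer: -16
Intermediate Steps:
k = 18 (k = 3*6 = 18)
V(S, K) = -1 + K (V(S, K) = ((S + K) - 1) - S = ((K + S) - 1) - S = (-1 + K + S) - S = -1 + K)
-(-311 + 307)*V(O(3, 0), -3) = -(-311 + 307)*(-1 - 3) = -(-4)*(-4) = -1*16 = -16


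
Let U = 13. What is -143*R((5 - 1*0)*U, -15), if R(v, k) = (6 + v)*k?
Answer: 152295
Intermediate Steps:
R(v, k) = k*(6 + v)
-143*R((5 - 1*0)*U, -15) = -(-2145)*(6 + (5 - 1*0)*13) = -(-2145)*(6 + (5 + 0)*13) = -(-2145)*(6 + 5*13) = -(-2145)*(6 + 65) = -(-2145)*71 = -143*(-1065) = 152295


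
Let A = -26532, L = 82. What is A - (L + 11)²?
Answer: -35181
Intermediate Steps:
A - (L + 11)² = -26532 - (82 + 11)² = -26532 - 1*93² = -26532 - 1*8649 = -26532 - 8649 = -35181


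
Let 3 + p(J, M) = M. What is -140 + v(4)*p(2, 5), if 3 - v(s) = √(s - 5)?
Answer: -134 - 2*I ≈ -134.0 - 2.0*I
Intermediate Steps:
v(s) = 3 - √(-5 + s) (v(s) = 3 - √(s - 5) = 3 - √(-5 + s))
p(J, M) = -3 + M
-140 + v(4)*p(2, 5) = -140 + (3 - √(-5 + 4))*(-3 + 5) = -140 + (3 - √(-1))*2 = -140 + (3 - I)*2 = -140 + (6 - 2*I) = -134 - 2*I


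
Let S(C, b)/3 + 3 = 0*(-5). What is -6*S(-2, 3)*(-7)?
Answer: -378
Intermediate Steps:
S(C, b) = -9 (S(C, b) = -9 + 3*(0*(-5)) = -9 + 3*0 = -9 + 0 = -9)
-6*S(-2, 3)*(-7) = -6*(-9)*(-7) = 54*(-7) = -378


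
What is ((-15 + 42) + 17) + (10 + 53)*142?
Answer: 8990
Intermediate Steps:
((-15 + 42) + 17) + (10 + 53)*142 = (27 + 17) + 63*142 = 44 + 8946 = 8990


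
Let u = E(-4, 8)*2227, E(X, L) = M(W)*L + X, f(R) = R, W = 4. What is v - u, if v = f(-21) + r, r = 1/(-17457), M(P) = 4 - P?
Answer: 155140358/17457 ≈ 8887.0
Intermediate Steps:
E(X, L) = X (E(X, L) = (4 - 1*4)*L + X = (4 - 4)*L + X = 0*L + X = 0 + X = X)
r = -1/17457 ≈ -5.7284e-5
u = -8908 (u = -4*2227 = -8908)
v = -366598/17457 (v = -21 - 1/17457 = -366598/17457 ≈ -21.000)
v - u = -366598/17457 - 1*(-8908) = -366598/17457 + 8908 = 155140358/17457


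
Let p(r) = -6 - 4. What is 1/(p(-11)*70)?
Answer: -1/700 ≈ -0.0014286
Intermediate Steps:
p(r) = -10
1/(p(-11)*70) = 1/(-10*70) = 1/(-700) = -1/700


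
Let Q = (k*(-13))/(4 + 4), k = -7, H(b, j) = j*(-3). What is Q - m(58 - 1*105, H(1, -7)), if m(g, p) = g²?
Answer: -17581/8 ≈ -2197.6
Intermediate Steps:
H(b, j) = -3*j
Q = 91/8 (Q = (-7*(-13))/(4 + 4) = 91/8 ≈ 11.375)
Q - m(58 - 1*105, H(1, -7)) = 91/8 - (58 - 1*105)² = 91/8 - (58 - 105)² = 91/8 - 1*(-47)² = 91/8 - 1*2209 = 91/8 - 2209 = -17581/8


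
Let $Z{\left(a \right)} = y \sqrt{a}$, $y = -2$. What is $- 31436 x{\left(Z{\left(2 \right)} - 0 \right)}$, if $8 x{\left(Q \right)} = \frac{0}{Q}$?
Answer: $0$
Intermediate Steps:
$Z{\left(a \right)} = - 2 \sqrt{a}$
$x{\left(Q \right)} = 0$ ($x{\left(Q \right)} = \frac{0 \frac{1}{Q}}{8} = \frac{1}{8} \cdot 0 = 0$)
$- 31436 x{\left(Z{\left(2 \right)} - 0 \right)} = \left(-31436\right) 0 = 0$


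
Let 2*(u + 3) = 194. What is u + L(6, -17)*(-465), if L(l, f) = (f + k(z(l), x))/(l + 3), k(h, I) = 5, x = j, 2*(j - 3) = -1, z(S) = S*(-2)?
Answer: 714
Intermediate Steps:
z(S) = -2*S
j = 5/2 (j = 3 + (½)*(-1) = 3 - ½ = 5/2 ≈ 2.5000)
x = 5/2 ≈ 2.5000
u = 94 (u = -3 + (½)*194 = -3 + 97 = 94)
L(l, f) = (5 + f)/(3 + l) (L(l, f) = (f + 5)/(l + 3) = (5 + f)/(3 + l))
u + L(6, -17)*(-465) = 94 + ((5 - 17)/(3 + 6))*(-465) = 94 + (-12/9)*(-465) = 94 + ((⅑)*(-12))*(-465) = 94 - 4/3*(-465) = 94 + 620 = 714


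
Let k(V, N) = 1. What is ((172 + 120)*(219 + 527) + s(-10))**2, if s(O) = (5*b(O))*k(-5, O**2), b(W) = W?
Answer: 47428999524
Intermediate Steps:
s(O) = 5*O (s(O) = (5*O)*1 = 5*O)
((172 + 120)*(219 + 527) + s(-10))**2 = ((172 + 120)*(219 + 527) + 5*(-10))**2 = (292*746 - 50)**2 = (217832 - 50)**2 = 217782**2 = 47428999524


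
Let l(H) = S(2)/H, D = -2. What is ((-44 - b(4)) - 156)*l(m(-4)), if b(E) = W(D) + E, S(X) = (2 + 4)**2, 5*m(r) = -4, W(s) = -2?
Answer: 9090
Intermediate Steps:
m(r) = -4/5 (m(r) = (1/5)*(-4) = -4/5)
S(X) = 36 (S(X) = 6**2 = 36)
b(E) = -2 + E
l(H) = 36/H
((-44 - b(4)) - 156)*l(m(-4)) = ((-44 - (-2 + 4)) - 156)*(36/(-4/5)) = ((-44 - 1*2) - 156)*(36*(-5/4)) = ((-44 - 2) - 156)*(-45) = (-46 - 156)*(-45) = -202*(-45) = 9090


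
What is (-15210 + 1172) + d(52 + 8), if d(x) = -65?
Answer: -14103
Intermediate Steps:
(-15210 + 1172) + d(52 + 8) = (-15210 + 1172) - 65 = -14038 - 65 = -14103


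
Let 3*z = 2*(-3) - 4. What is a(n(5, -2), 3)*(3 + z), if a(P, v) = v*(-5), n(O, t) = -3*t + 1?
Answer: 5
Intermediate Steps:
n(O, t) = 1 - 3*t
a(P, v) = -5*v
z = -10/3 (z = (2*(-3) - 4)/3 = (-6 - 4)/3 = (⅓)*(-10) = -10/3 ≈ -3.3333)
a(n(5, -2), 3)*(3 + z) = (-5*3)*(3 - 10/3) = -15*(-⅓) = 5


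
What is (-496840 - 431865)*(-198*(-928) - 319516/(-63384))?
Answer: -2704098556732615/15846 ≈ -1.7065e+11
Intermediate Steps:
(-496840 - 431865)*(-198*(-928) - 319516/(-63384)) = -928705*(183744 - 319516*(-1/63384)) = -928705*(183744 + 79879/15846) = -928705*2911687303/15846 = -2704098556732615/15846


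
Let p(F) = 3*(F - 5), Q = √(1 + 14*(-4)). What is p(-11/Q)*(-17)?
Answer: 255 - 51*I*√55/5 ≈ 255.0 - 75.645*I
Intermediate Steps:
Q = I*√55 (Q = √(1 - 56) = √(-55) = I*√55 ≈ 7.4162*I)
p(F) = -15 + 3*F (p(F) = 3*(-5 + F) = -15 + 3*F)
p(-11/Q)*(-17) = (-15 + 3*(-11*(-I*√55/55)))*(-17) = (-15 + 3*(-(-1)*I*√55/5))*(-17) = (-15 + 3*(I*√55/5))*(-17) = (-15 + 3*I*√55/5)*(-17) = 255 - 51*I*√55/5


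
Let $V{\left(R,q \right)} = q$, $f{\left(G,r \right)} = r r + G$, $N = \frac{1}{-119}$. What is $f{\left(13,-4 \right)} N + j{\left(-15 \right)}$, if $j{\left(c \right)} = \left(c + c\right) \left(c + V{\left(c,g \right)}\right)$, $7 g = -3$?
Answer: $\frac{55051}{119} \approx 462.61$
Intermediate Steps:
$N = - \frac{1}{119} \approx -0.0084034$
$f{\left(G,r \right)} = G + r^{2}$ ($f{\left(G,r \right)} = r^{2} + G = G + r^{2}$)
$g = - \frac{3}{7}$ ($g = \frac{1}{7} \left(-3\right) = - \frac{3}{7} \approx -0.42857$)
$j{\left(c \right)} = 2 c \left(- \frac{3}{7} + c\right)$ ($j{\left(c \right)} = \left(c + c\right) \left(c - \frac{3}{7}\right) = 2 c \left(- \frac{3}{7} + c\right)$)
$f{\left(13,-4 \right)} N + j{\left(-15 \right)} = \left(13 + \left(-4\right)^{2}\right) \left(- \frac{1}{119}\right) + \frac{2}{7} \left(-15\right) \left(-3 + 7 \left(-15\right)\right) = \left(13 + 16\right) \left(- \frac{1}{119}\right) + \frac{2}{7} \left(-15\right) \left(-3 - 105\right) = 29 \left(- \frac{1}{119}\right) + \frac{2}{7} \left(-15\right) \left(-108\right) = - \frac{29}{119} + \frac{3240}{7} = \frac{55051}{119}$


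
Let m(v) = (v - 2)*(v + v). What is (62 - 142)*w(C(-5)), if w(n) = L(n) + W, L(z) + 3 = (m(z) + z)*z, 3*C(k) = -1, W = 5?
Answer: -3440/27 ≈ -127.41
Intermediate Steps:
C(k) = -⅓ (C(k) = (⅓)*(-1) = -⅓)
m(v) = 2*v*(-2 + v) (m(v) = (-2 + v)*(2*v) = 2*v*(-2 + v))
L(z) = -3 + z*(z + 2*z*(-2 + z)) (L(z) = -3 + (2*z*(-2 + z) + z)*z = -3 + (z + 2*z*(-2 + z))*z = -3 + z*(z + 2*z*(-2 + z)))
w(n) = 2 - 3*n² + 2*n³ (w(n) = (-3 - 3*n² + 2*n³) + 5 = 2 - 3*n² + 2*n³)
(62 - 142)*w(C(-5)) = (62 - 142)*(2 - 3*(-⅓)² + 2*(-⅓)³) = -80*(2 - 3*⅑ + 2*(-1/27)) = -80*(2 - ⅓ - 2/27) = -80*43/27 = -3440/27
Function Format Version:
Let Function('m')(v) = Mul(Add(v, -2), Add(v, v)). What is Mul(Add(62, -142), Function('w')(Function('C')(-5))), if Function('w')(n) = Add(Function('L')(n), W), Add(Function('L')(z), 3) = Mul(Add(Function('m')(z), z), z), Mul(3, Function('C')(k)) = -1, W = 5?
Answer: Rational(-3440, 27) ≈ -127.41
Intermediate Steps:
Function('C')(k) = Rational(-1, 3) (Function('C')(k) = Mul(Rational(1, 3), -1) = Rational(-1, 3))
Function('m')(v) = Mul(2, v, Add(-2, v)) (Function('m')(v) = Mul(Add(-2, v), Mul(2, v)) = Mul(2, v, Add(-2, v)))
Function('L')(z) = Add(-3, Mul(z, Add(z, Mul(2, z, Add(-2, z))))) (Function('L')(z) = Add(-3, Mul(Add(Mul(2, z, Add(-2, z)), z), z)) = Add(-3, Mul(Add(z, Mul(2, z, Add(-2, z))), z)) = Add(-3, Mul(z, Add(z, Mul(2, z, Add(-2, z))))))
Function('w')(n) = Add(2, Mul(-3, Pow(n, 2)), Mul(2, Pow(n, 3))) (Function('w')(n) = Add(Add(-3, Mul(-3, Pow(n, 2)), Mul(2, Pow(n, 3))), 5) = Add(2, Mul(-3, Pow(n, 2)), Mul(2, Pow(n, 3))))
Mul(Add(62, -142), Function('w')(Function('C')(-5))) = Mul(Add(62, -142), Add(2, Mul(-3, Pow(Rational(-1, 3), 2)), Mul(2, Pow(Rational(-1, 3), 3)))) = Mul(-80, Add(2, Mul(-3, Rational(1, 9)), Mul(2, Rational(-1, 27)))) = Mul(-80, Add(2, Rational(-1, 3), Rational(-2, 27))) = Mul(-80, Rational(43, 27)) = Rational(-3440, 27)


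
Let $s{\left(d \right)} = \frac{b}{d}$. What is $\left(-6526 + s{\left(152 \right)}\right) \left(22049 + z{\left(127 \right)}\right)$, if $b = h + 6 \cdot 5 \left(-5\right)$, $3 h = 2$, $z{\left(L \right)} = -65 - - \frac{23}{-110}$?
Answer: $- \frac{449834308123}{3135} \approx -1.4349 \cdot 10^{8}$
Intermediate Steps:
$z{\left(L \right)} = - \frac{7173}{110}$ ($z{\left(L \right)} = -65 - \left(-23\right) \left(- \frac{1}{110}\right) = -65 - \frac{23}{110} = - \frac{7173}{110}$)
$h = \frac{2}{3}$ ($h = \frac{1}{3} \cdot 2 = \frac{2}{3} \approx 0.66667$)
$b = - \frac{448}{3}$ ($b = \frac{2}{3} + 6 \cdot 5 \left(-5\right) = \frac{2}{3} + 30 \left(-5\right) = \frac{2}{3} - 150 = - \frac{448}{3} \approx -149.33$)
$s{\left(d \right)} = - \frac{448}{3 d}$
$\left(-6526 + s{\left(152 \right)}\right) \left(22049 + z{\left(127 \right)}\right) = \left(-6526 - \frac{448}{3 \cdot 152}\right) \left(22049 - \frac{7173}{110}\right) = \left(-6526 - \frac{56}{57}\right) \frac{2418217}{110} = \left(- \frac{372038}{57}\right) \frac{2418217}{110} = - \frac{449834308123}{3135}$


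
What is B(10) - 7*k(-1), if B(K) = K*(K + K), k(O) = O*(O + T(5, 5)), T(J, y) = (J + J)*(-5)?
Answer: -157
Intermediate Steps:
T(J, y) = -10*J (T(J, y) = (2*J)*(-5) = -10*J)
k(O) = O*(-50 + O) (k(O) = O*(O - 10*5) = O*(O - 50) = O*(-50 + O))
B(K) = 2*K² (B(K) = K*(2*K) = 2*K²)
B(10) - 7*k(-1) = 2*10² - (-7)*(-50 - 1) = 2*100 - (-7)*(-51) = 200 - 7*51 = 200 - 357 = -157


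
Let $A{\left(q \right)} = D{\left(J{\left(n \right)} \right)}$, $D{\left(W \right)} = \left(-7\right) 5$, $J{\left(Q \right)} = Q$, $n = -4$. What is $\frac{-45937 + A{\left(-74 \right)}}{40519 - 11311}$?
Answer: $- \frac{3831}{2434} \approx -1.574$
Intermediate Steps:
$D{\left(W \right)} = -35$
$A{\left(q \right)} = -35$
$\frac{-45937 + A{\left(-74 \right)}}{40519 - 11311} = \frac{-45937 - 35}{40519 - 11311} = - \frac{45972}{29208} = \left(-45972\right) \frac{1}{29208} = - \frac{3831}{2434}$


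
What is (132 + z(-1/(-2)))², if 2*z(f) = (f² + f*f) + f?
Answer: 70225/4 ≈ 17556.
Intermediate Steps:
z(f) = f² + f/2 (z(f) = ((f² + f*f) + f)/2 = ((f² + f²) + f)/2 = (2*f² + f)/2 = (f + 2*f²)/2 = f² + f/2)
(132 + z(-1/(-2)))² = (132 + (-1/(-2))*(½ - 1/(-2)))² = (132 + (-1*(-½))*(½ - 1*(-½)))² = (132 + (½ + ½)/2)² = (132 + (½)*1)² = (132 + ½)² = (265/2)² = 70225/4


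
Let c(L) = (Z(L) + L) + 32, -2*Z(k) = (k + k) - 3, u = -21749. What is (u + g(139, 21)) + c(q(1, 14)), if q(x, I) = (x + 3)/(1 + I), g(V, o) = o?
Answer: -43389/2 ≈ -21695.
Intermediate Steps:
Z(k) = 3/2 - k (Z(k) = -((k + k) - 3)/2 = -(2*k - 3)/2 = -(-3 + 2*k)/2 = 3/2 - k)
q(x, I) = (3 + x)/(1 + I)
c(L) = 67/2 (c(L) = ((3/2 - L) + L) + 32 = 3/2 + 32 = 67/2)
(u + g(139, 21)) + c(q(1, 14)) = (-21749 + 21) + 67/2 = -21728 + 67/2 = -43389/2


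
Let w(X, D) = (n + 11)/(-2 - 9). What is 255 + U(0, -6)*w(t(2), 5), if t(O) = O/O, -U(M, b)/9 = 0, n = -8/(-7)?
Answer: 255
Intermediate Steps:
n = 8/7 (n = -8*(-1/7) = 8/7 ≈ 1.1429)
U(M, b) = 0 (U(M, b) = -9*0 = 0)
t(O) = 1
w(X, D) = -85/77 (w(X, D) = (8/7 + 11)/(-2 - 9) = (85/7)/(-11) = (85/7)*(-1/11) = -85/77)
255 + U(0, -6)*w(t(2), 5) = 255 + 0*(-85/77) = 255 + 0 = 255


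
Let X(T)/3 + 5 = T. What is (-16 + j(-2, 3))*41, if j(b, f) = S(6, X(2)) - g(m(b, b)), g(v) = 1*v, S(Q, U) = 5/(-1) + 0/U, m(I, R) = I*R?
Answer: -1025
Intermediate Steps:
X(T) = -15 + 3*T
S(Q, U) = -5 (S(Q, U) = 5*(-1) + 0 = -5 + 0 = -5)
g(v) = v
j(b, f) = -5 - b² (j(b, f) = -5 - b*b = -5 - b²)
(-16 + j(-2, 3))*41 = (-16 + (-5 - 1*(-2)²))*41 = (-16 + (-5 - 1*4))*41 = (-16 + (-5 - 4))*41 = (-16 - 9)*41 = -25*41 = -1025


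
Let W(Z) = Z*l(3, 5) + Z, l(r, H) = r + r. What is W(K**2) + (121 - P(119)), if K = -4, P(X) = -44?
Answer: 277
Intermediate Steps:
l(r, H) = 2*r
W(Z) = 7*Z (W(Z) = Z*(2*3) + Z = Z*6 + Z = 6*Z + Z = 7*Z)
W(K**2) + (121 - P(119)) = 7*(-4)**2 + (121 - 1*(-44)) = 7*16 + (121 + 44) = 112 + 165 = 277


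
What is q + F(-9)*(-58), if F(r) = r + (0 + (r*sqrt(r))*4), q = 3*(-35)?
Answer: 417 + 6264*I ≈ 417.0 + 6264.0*I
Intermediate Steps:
q = -105
F(r) = r + 4*r**(3/2) (F(r) = r + (0 + r**(3/2)*4) = r + (0 + 4*r**(3/2)) = r + 4*r**(3/2))
q + F(-9)*(-58) = -105 + (-9 + 4*(-9)**(3/2))*(-58) = -105 + (-9 + 4*(-27*I))*(-58) = -105 + (-9 - 108*I)*(-58) = -105 + (522 + 6264*I) = 417 + 6264*I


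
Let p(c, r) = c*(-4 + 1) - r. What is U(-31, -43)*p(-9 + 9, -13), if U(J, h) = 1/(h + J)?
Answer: -13/74 ≈ -0.17568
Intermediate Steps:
p(c, r) = -r - 3*c (p(c, r) = c*(-3) - r = -3*c - r = -r - 3*c)
U(J, h) = 1/(J + h)
U(-31, -43)*p(-9 + 9, -13) = (-1*(-13) - 3*(-9 + 9))/(-31 - 43) = (13 - 3*0)/(-74) = -(13 + 0)/74 = -1/74*13 = -13/74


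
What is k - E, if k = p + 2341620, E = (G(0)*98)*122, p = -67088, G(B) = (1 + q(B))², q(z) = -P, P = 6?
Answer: 1975632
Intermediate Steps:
q(z) = -6 (q(z) = -1*6 = -6)
G(B) = 25 (G(B) = (1 - 6)² = (-5)² = 25)
E = 298900 (E = (25*98)*122 = 2450*122 = 298900)
k = 2274532 (k = -67088 + 2341620 = 2274532)
k - E = 2274532 - 1*298900 = 2274532 - 298900 = 1975632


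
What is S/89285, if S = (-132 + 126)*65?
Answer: -78/17857 ≈ -0.0043680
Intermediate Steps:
S = -390 (S = -6*65 = -390)
S/89285 = -390/89285 = -390*1/89285 = -78/17857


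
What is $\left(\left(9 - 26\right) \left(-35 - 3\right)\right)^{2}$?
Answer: $417316$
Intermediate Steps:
$\left(\left(9 - 26\right) \left(-35 - 3\right)\right)^{2} = \left(\left(-17\right) \left(-38\right)\right)^{2} = 646^{2} = 417316$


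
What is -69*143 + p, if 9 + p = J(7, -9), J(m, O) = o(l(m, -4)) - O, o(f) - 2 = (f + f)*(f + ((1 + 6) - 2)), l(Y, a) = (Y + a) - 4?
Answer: -9873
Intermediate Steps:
l(Y, a) = -4 + Y + a
o(f) = 2 + 2*f*(5 + f) (o(f) = 2 + (f + f)*(f + ((1 + 6) - 2)) = 2 + (2*f)*(f + (7 - 2)) = 2 + (2*f)*(f + 5) = 2 + (2*f)*(5 + f) = 2 + 2*f*(5 + f))
J(m, O) = -78 - O + 2*(-8 + m)**2 + 10*m (J(m, O) = (2 + 2*(-4 + m - 4)**2 + 10*(-4 + m - 4)) - O = (2 + 2*(-8 + m)**2 + 10*(-8 + m)) - O = (2 + 2*(-8 + m)**2 + (-80 + 10*m)) - O = (-78 + 2*(-8 + m)**2 + 10*m) - O = -78 - O + 2*(-8 + m)**2 + 10*m)
p = -6 (p = -9 + (50 - 1*(-9) - 22*7 + 2*7**2) = -9 + (50 + 9 - 154 + 2*49) = -9 + (50 + 9 - 154 + 98) = -9 + 3 = -6)
-69*143 + p = -69*143 - 6 = -9867 - 6 = -9873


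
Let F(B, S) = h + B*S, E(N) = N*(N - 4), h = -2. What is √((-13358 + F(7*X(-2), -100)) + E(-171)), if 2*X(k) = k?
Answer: √17265 ≈ 131.40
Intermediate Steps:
X(k) = k/2
E(N) = N*(-4 + N)
F(B, S) = -2 + B*S
√((-13358 + F(7*X(-2), -100)) + E(-171)) = √((-13358 + (-2 + (7*((½)*(-2)))*(-100))) - 171*(-4 - 171)) = √((-13358 + (-2 + (7*(-1))*(-100))) - 171*(-175)) = √((-13358 + (-2 - 7*(-100))) + 29925) = √((-13358 + (-2 + 700)) + 29925) = √((-13358 + 698) + 29925) = √(-12660 + 29925) = √17265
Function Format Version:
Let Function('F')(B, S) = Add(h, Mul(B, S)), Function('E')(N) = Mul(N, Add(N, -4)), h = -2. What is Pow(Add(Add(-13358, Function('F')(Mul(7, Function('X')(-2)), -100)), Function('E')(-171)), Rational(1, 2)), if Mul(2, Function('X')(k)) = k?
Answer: Pow(17265, Rational(1, 2)) ≈ 131.40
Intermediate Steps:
Function('X')(k) = Mul(Rational(1, 2), k)
Function('E')(N) = Mul(N, Add(-4, N))
Function('F')(B, S) = Add(-2, Mul(B, S))
Pow(Add(Add(-13358, Function('F')(Mul(7, Function('X')(-2)), -100)), Function('E')(-171)), Rational(1, 2)) = Pow(Add(Add(-13358, Add(-2, Mul(Mul(7, Mul(Rational(1, 2), -2)), -100))), Mul(-171, Add(-4, -171))), Rational(1, 2)) = Pow(Add(Add(-13358, Add(-2, Mul(Mul(7, -1), -100))), Mul(-171, -175)), Rational(1, 2)) = Pow(Add(Add(-13358, Add(-2, Mul(-7, -100))), 29925), Rational(1, 2)) = Pow(Add(Add(-13358, Add(-2, 700)), 29925), Rational(1, 2)) = Pow(Add(Add(-13358, 698), 29925), Rational(1, 2)) = Pow(Add(-12660, 29925), Rational(1, 2)) = Pow(17265, Rational(1, 2))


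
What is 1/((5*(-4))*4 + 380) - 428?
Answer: -128399/300 ≈ -428.00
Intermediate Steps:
1/((5*(-4))*4 + 380) - 428 = 1/(-20*4 + 380) - 428 = 1/(-80 + 380) - 428 = 1/300 - 428 = -128399/300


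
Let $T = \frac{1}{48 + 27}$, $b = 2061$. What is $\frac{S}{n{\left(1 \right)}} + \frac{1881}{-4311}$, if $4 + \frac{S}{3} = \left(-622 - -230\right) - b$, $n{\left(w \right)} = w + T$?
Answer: $- \frac{264819059}{36404} \approx -7274.5$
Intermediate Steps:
$T = \frac{1}{75} \approx 0.013333$
$n{\left(w \right)} = \frac{1}{75} + w$ ($n{\left(w \right)} = w + \frac{1}{75} = \frac{1}{75} + w$)
$S = -7371$ ($S = -12 + 3 \left(\left(-622 - -230\right) - 2061\right) = -12 + 3 \left(\left(-622 + 230\right) - 2061\right) = -12 + 3 \left(-392 - 2061\right) = -12 + 3 \left(-2453\right) = -12 - 7359 = -7371$)
$\frac{S}{n{\left(1 \right)}} + \frac{1881}{-4311} = - \frac{7371}{\frac{1}{75} + 1} + \frac{1881}{-4311} = - \frac{7371}{\frac{76}{75}} + 1881 \left(- \frac{1}{4311}\right) = \left(-7371\right) \frac{75}{76} - \frac{209}{479} = - \frac{552825}{76} - \frac{209}{479} = - \frac{264819059}{36404}$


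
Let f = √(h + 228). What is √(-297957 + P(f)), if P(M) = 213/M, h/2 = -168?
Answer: √(-10726452 - 426*I*√3)/6 ≈ 0.018774 - 545.85*I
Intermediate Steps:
h = -336 (h = 2*(-168) = -336)
f = 6*I*√3 (f = √(-336 + 228) = √(-108) = 6*I*√3 ≈ 10.392*I)
√(-297957 + P(f)) = √(-297957 + 213/((6*I*√3))) = √(-297957 + 213*(-I*√3/18)) = √(-297957 - 71*I*√3/6)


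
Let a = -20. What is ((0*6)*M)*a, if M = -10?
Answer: 0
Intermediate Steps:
((0*6)*M)*a = ((0*6)*(-10))*(-20) = (0*(-10))*(-20) = 0*(-20) = 0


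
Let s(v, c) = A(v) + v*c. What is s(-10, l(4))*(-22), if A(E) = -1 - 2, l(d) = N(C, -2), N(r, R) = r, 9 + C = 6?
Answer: -594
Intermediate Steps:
C = -3 (C = -9 + 6 = -3)
l(d) = -3
A(E) = -3
s(v, c) = -3 + c*v (s(v, c) = -3 + v*c = -3 + c*v)
s(-10, l(4))*(-22) = (-3 - 3*(-10))*(-22) = (-3 + 30)*(-22) = 27*(-22) = -594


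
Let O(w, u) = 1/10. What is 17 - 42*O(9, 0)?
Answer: 64/5 ≈ 12.800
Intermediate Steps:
O(w, u) = ⅒
17 - 42*O(9, 0) = 17 - 42*⅒ = 17 - 21/5 = 64/5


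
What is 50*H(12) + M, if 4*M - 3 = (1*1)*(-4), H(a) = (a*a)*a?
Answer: 345599/4 ≈ 86400.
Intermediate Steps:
H(a) = a³ (H(a) = a²*a = a³)
M = -¼ (M = ¾ + ((1*1)*(-4))/4 = ¾ + (1*(-4))/4 = ¾ + (¼)*(-4) = ¾ - 1 = -¼ ≈ -0.25000)
50*H(12) + M = 50*12³ - ¼ = 50*1728 - ¼ = 86400 - ¼ = 345599/4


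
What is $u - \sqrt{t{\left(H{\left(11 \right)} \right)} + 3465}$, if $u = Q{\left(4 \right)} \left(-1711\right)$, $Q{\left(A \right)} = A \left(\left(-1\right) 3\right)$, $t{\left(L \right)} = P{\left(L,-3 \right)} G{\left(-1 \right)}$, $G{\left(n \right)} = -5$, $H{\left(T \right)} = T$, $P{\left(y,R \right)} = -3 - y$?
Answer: $20532 - \sqrt{3535} \approx 20473.0$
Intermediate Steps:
$t{\left(L \right)} = 15 + 5 L$ ($t{\left(L \right)} = \left(-3 - L\right) \left(-5\right) = 15 + 5 L$)
$Q{\left(A \right)} = - 3 A$ ($Q{\left(A \right)} = A \left(-3\right) = - 3 A$)
$u = 20532$ ($u = \left(-3\right) 4 \left(-1711\right) = \left(-12\right) \left(-1711\right) = 20532$)
$u - \sqrt{t{\left(H{\left(11 \right)} \right)} + 3465} = 20532 - \sqrt{\left(15 + 5 \cdot 11\right) + 3465} = 20532 - \sqrt{\left(15 + 55\right) + 3465} = 20532 - \sqrt{70 + 3465} = 20532 - \sqrt{3535}$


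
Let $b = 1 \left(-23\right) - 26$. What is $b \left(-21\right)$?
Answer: $1029$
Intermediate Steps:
$b = -49$ ($b = -23 - 26 = -49$)
$b \left(-21\right) = \left(-49\right) \left(-21\right) = 1029$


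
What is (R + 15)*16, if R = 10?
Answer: 400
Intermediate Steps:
(R + 15)*16 = (10 + 15)*16 = 25*16 = 400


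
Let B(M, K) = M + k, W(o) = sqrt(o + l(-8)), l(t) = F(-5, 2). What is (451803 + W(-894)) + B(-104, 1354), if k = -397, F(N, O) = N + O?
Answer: 451302 + I*sqrt(897) ≈ 4.513e+5 + 29.95*I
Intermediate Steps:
l(t) = -3 (l(t) = -5 + 2 = -3)
W(o) = sqrt(-3 + o) (W(o) = sqrt(o - 3) = sqrt(-3 + o))
B(M, K) = -397 + M (B(M, K) = M - 397 = -397 + M)
(451803 + W(-894)) + B(-104, 1354) = (451803 + sqrt(-3 - 894)) + (-397 - 104) = (451803 + sqrt(-897)) - 501 = (451803 + I*sqrt(897)) - 501 = 451302 + I*sqrt(897)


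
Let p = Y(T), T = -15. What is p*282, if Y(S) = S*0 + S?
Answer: -4230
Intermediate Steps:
Y(S) = S (Y(S) = 0 + S = S)
p = -15
p*282 = -15*282 = -4230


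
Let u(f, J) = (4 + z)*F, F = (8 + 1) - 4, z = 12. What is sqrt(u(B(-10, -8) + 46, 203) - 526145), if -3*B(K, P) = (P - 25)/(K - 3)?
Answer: I*sqrt(526065) ≈ 725.3*I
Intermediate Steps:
B(K, P) = -(-25 + P)/(3*(-3 + K)) (B(K, P) = -(P - 25)/(3*(K - 3)) = -(-25 + P)/(3*(-3 + K)))
F = 5 (F = 9 - 4 = 5)
u(f, J) = 80 (u(f, J) = (4 + 12)*5 = 16*5 = 80)
sqrt(u(B(-10, -8) + 46, 203) - 526145) = sqrt(80 - 526145) = sqrt(-526065) = I*sqrt(526065)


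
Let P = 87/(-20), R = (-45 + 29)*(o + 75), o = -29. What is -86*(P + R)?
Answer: 636701/10 ≈ 63670.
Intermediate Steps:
R = -736 (R = (-45 + 29)*(-29 + 75) = -16*46 = -736)
P = -87/20 (P = 87*(-1/20) = -87/20 ≈ -4.3500)
-86*(P + R) = -86*(-87/20 - 736) = -86*(-14807/20) = 636701/10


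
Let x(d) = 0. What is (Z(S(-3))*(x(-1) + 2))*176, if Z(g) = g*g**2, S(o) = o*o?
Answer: 256608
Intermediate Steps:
S(o) = o**2
Z(g) = g**3
(Z(S(-3))*(x(-1) + 2))*176 = (((-3)**2)**3*(0 + 2))*176 = (9**3*2)*176 = (729*2)*176 = 1458*176 = 256608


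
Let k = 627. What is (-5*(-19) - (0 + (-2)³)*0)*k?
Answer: 59565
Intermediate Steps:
(-5*(-19) - (0 + (-2)³)*0)*k = (-5*(-19) - (0 + (-2)³)*0)*627 = (95 - (0 - 8)*0)*627 = (95 - (-8)*0)*627 = (95 - 1*0)*627 = (95 + 0)*627 = 95*627 = 59565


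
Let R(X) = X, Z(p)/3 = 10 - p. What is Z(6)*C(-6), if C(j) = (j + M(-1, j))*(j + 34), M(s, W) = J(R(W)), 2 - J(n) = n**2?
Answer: -13440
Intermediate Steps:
Z(p) = 30 - 3*p (Z(p) = 3*(10 - p) = 30 - 3*p)
J(n) = 2 - n**2
M(s, W) = 2 - W**2
C(j) = (34 + j)*(2 + j - j**2) (C(j) = (j + (2 - j**2))*(j + 34) = (2 + j - j**2)*(34 + j) = (34 + j)*(2 + j - j**2))
Z(6)*C(-6) = (30 - 3*6)*(68 - 1*(-6)**3 - 33*(-6)**2 + 36*(-6)) = (30 - 18)*(68 - 1*(-216) - 33*36 - 216) = 12*(68 + 216 - 1188 - 216) = 12*(-1120) = -13440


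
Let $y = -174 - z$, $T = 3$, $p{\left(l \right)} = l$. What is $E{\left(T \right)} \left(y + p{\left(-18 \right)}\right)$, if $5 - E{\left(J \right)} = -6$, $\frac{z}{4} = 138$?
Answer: $-8184$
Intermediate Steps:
$z = 552$ ($z = 4 \cdot 138 = 552$)
$y = -726$ ($y = -174 - 552 = -726$)
$E{\left(J \right)} = 11$ ($E{\left(J \right)} = 5 - -6 = 5 + 6 = 11$)
$E{\left(T \right)} \left(y + p{\left(-18 \right)}\right) = 11 \left(-726 - 18\right) = 11 \left(-744\right) = -8184$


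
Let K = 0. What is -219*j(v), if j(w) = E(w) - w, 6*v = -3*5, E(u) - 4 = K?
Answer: -2847/2 ≈ -1423.5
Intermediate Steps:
E(u) = 4 (E(u) = 4 + 0 = 4)
v = -5/2 (v = (-3*5)/6 = (⅙)*(-15) = -5/2 ≈ -2.5000)
j(w) = 4 - w
-219*j(v) = -219*(4 - 1*(-5/2)) = -219*(4 + 5/2) = -219*13/2 = -2847/2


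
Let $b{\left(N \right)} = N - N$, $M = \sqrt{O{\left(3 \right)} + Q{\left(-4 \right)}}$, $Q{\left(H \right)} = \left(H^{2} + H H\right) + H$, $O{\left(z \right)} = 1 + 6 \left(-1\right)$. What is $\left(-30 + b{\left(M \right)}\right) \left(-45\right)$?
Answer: $1350$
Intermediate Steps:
$O{\left(z \right)} = -5$ ($O{\left(z \right)} = 1 - 6 = -5$)
$Q{\left(H \right)} = H + 2 H^{2}$ ($Q{\left(H \right)} = \left(H^{2} + H^{2}\right) + H = 2 H^{2} + H = H + 2 H^{2}$)
$M = \sqrt{23}$ ($M = \sqrt{-5 - 4 \left(1 + 2 \left(-4\right)\right)} = \sqrt{-5 - 4 \left(1 - 8\right)} = \sqrt{-5 - -28} = \sqrt{-5 + 28} = \sqrt{23} \approx 4.7958$)
$b{\left(N \right)} = 0$
$\left(-30 + b{\left(M \right)}\right) \left(-45\right) = \left(-30 + 0\right) \left(-45\right) = \left(-30\right) \left(-45\right) = 1350$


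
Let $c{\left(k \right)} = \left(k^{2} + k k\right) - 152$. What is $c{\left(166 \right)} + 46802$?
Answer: $101762$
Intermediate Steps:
$c{\left(k \right)} = -152 + 2 k^{2}$ ($c{\left(k \right)} = \left(k^{2} + k^{2}\right) - 152 = 2 k^{2} - 152 = -152 + 2 k^{2}$)
$c{\left(166 \right)} + 46802 = \left(-152 + 2 \cdot 166^{2}\right) + 46802 = \left(-152 + 2 \cdot 27556\right) + 46802 = \left(-152 + 55112\right) + 46802 = 54960 + 46802 = 101762$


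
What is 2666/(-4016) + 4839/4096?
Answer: 532093/1028096 ≈ 0.51755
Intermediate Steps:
2666/(-4016) + 4839/4096 = 2666*(-1/4016) + 4839*(1/4096) = -1333/2008 + 4839/4096 = 532093/1028096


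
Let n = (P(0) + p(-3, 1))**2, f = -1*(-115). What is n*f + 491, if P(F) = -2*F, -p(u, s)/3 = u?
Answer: 9806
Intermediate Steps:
p(u, s) = -3*u
f = 115
n = 81 (n = (-2*0 - 3*(-3))**2 = (0 + 9)**2 = 9**2 = 81)
n*f + 491 = 81*115 + 491 = 9315 + 491 = 9806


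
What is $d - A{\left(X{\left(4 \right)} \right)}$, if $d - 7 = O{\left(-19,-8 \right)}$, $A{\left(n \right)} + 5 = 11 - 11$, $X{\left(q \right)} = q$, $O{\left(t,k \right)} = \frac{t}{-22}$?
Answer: $\frac{283}{22} \approx 12.864$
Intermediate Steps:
$O{\left(t,k \right)} = - \frac{t}{22}$ ($O{\left(t,k \right)} = t \left(- \frac{1}{22}\right) = - \frac{t}{22}$)
$A{\left(n \right)} = -5$ ($A{\left(n \right)} = -5 + \left(11 - 11\right) = -5 + 0 = -5$)
$d = \frac{173}{22}$ ($d = 7 - - \frac{19}{22} = 7 + \frac{19}{22} = \frac{173}{22} \approx 7.8636$)
$d - A{\left(X{\left(4 \right)} \right)} = \frac{173}{22} - -5 = \frac{173}{22} + 5 = \frac{283}{22}$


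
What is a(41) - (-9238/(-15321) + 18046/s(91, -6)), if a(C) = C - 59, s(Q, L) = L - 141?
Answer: 3723578/35749 ≈ 104.16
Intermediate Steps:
s(Q, L) = -141 + L
a(C) = -59 + C
a(41) - (-9238/(-15321) + 18046/s(91, -6)) = (-59 + 41) - (-9238/(-15321) + 18046/(-141 - 6)) = -18 - (-9238*(-1/15321) + 18046/(-147)) = -18 - (9238/15321 + 18046*(-1/147)) = -18 - (9238/15321 - 2578/21) = -18 - 1*(-4367060/35749) = -18 + 4367060/35749 = 3723578/35749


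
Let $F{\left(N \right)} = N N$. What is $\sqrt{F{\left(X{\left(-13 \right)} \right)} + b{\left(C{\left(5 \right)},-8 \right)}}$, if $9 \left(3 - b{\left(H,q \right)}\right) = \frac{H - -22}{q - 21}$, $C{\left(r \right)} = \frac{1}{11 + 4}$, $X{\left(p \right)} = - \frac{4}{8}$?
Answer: $\frac{\sqrt{22715265}}{2610} \approx 1.8261$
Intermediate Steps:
$X{\left(p \right)} = - \frac{1}{2}$ ($X{\left(p \right)} = \left(-4\right) \frac{1}{8} = - \frac{1}{2}$)
$F{\left(N \right)} = N^{2}$
$C{\left(r \right)} = \frac{1}{15}$
$b{\left(H,q \right)} = 3 - \frac{22 + H}{9 \left(-21 + q\right)}$ ($b{\left(H,q \right)} = 3 - \frac{\left(H - -22\right) \frac{1}{q - 21}}{9} = 3 - \frac{\left(H + \left(-36 + 58\right)\right) \frac{1}{-21 + q}}{9} = 3 - \frac{\left(H + 22\right) \frac{1}{-21 + q}}{9} = 3 - \frac{\left(22 + H\right) \frac{1}{-21 + q}}{9} = 3 - \frac{\frac{1}{-21 + q} \left(22 + H\right)}{9} = 3 - \frac{22 + H}{9 \left(-21 + q\right)}$)
$\sqrt{F{\left(X{\left(-13 \right)} \right)} + b{\left(C{\left(5 \right)},-8 \right)}} = \sqrt{\left(- \frac{1}{2}\right)^{2} + \frac{-589 - \frac{1}{15} + 27 \left(-8\right)}{9 \left(-21 - 8\right)}} = \sqrt{\frac{1}{4} + \frac{-589 - \frac{1}{15} - 216}{9 \left(-29\right)}} = \sqrt{\frac{1}{4} + \frac{1}{9} \left(- \frac{1}{29}\right) \left(- \frac{12076}{15}\right)} = \sqrt{\frac{1}{4} + \frac{12076}{3915}} = \sqrt{\frac{52219}{15660}} = \frac{\sqrt{22715265}}{2610}$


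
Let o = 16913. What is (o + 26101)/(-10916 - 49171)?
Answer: -14338/20029 ≈ -0.71586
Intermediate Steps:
(o + 26101)/(-10916 - 49171) = (16913 + 26101)/(-10916 - 49171) = 43014/(-60087) = 43014*(-1/60087) = -14338/20029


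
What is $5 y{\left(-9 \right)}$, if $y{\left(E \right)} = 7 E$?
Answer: $-315$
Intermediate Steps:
$5 y{\left(-9 \right)} = 5 \cdot 7 \left(-9\right) = 5 \left(-63\right) = -315$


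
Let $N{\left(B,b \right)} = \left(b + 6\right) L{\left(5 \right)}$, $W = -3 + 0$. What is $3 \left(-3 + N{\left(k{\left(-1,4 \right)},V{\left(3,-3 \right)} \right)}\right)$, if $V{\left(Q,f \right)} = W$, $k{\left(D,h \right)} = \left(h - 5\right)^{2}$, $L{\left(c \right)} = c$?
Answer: $36$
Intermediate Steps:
$W = -3$
$k{\left(D,h \right)} = \left(-5 + h\right)^{2}$
$V{\left(Q,f \right)} = -3$
$N{\left(B,b \right)} = 30 + 5 b$ ($N{\left(B,b \right)} = \left(b + 6\right) 5 = \left(6 + b\right) 5 = 30 + 5 b$)
$3 \left(-3 + N{\left(k{\left(-1,4 \right)},V{\left(3,-3 \right)} \right)}\right) = 3 \left(-3 + \left(30 + 5 \left(-3\right)\right)\right) = 3 \left(-3 + \left(30 - 15\right)\right) = 3 \left(-3 + 15\right) = 3 \cdot 12 = 36$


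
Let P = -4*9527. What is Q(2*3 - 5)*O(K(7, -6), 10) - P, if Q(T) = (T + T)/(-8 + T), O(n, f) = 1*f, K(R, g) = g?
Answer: 266736/7 ≈ 38105.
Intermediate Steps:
O(n, f) = f
Q(T) = 2*T/(-8 + T) (Q(T) = (2*T)/(-8 + T) = 2*T/(-8 + T))
P = -38108
Q(2*3 - 5)*O(K(7, -6), 10) - P = (2*(2*3 - 5)/(-8 + (2*3 - 5)))*10 - 1*(-38108) = (2*(6 - 5)/(-8 + (6 - 5)))*10 + 38108 = (2*1/(-8 + 1))*10 + 38108 = (2*1/(-7))*10 + 38108 = (2*1*(-1/7))*10 + 38108 = -2/7*10 + 38108 = -20/7 + 38108 = 266736/7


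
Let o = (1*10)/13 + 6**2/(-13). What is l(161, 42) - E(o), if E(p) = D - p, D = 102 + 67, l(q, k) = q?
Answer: -10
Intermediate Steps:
D = 169
o = -2 (o = 10*(1/13) + 36*(-1/13) = 10/13 - 36/13 = -2)
E(p) = 169 - p
l(161, 42) - E(o) = 161 - (169 - 1*(-2)) = 161 - (169 + 2) = 161 - 1*171 = 161 - 171 = -10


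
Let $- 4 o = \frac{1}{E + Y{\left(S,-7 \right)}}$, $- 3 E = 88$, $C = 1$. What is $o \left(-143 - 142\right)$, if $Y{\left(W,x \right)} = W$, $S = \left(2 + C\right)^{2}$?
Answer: $- \frac{855}{244} \approx -3.5041$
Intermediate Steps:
$E = - \frac{88}{3}$ ($E = \left(- \frac{1}{3}\right) 88 = - \frac{88}{3} \approx -29.333$)
$S = 9$ ($S = \left(2 + 1\right)^{2} = 3^{2} = 9$)
$o = \frac{3}{244}$ ($o = - \frac{1}{4 \left(- \frac{88}{3} + 9\right)} = - \frac{1}{4 \left(- \frac{61}{3}\right)} = \left(- \frac{1}{4}\right) \left(- \frac{3}{61}\right) = \frac{3}{244} \approx 0.012295$)
$o \left(-143 - 142\right) = \frac{3 \left(-143 - 142\right)}{244} = \frac{3}{244} \left(-285\right) = - \frac{855}{244}$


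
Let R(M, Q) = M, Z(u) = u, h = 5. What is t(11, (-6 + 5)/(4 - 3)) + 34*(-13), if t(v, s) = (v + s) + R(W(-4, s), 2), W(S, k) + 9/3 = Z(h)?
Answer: -430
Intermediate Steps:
W(S, k) = 2 (W(S, k) = -3 + 5 = 2)
t(v, s) = 2 + s + v (t(v, s) = (v + s) + 2 = (s + v) + 2 = 2 + s + v)
t(11, (-6 + 5)/(4 - 3)) + 34*(-13) = (2 + (-6 + 5)/(4 - 3) + 11) + 34*(-13) = (2 - 1/1 + 11) - 442 = (2 - 1*1 + 11) - 442 = (2 - 1 + 11) - 442 = 12 - 442 = -430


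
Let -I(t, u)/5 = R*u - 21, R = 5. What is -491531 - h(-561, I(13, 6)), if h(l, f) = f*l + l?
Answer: -516215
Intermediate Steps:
I(t, u) = 105 - 25*u (I(t, u) = -5*(5*u - 21) = -5*(-21 + 5*u) = 105 - 25*u)
h(l, f) = l + f*l
-491531 - h(-561, I(13, 6)) = -491531 - (-561)*(1 + (105 - 25*6)) = -491531 - (-561)*(1 + (105 - 150)) = -491531 - (-561)*(1 - 45) = -491531 - (-561)*(-44) = -491531 - 1*24684 = -491531 - 24684 = -516215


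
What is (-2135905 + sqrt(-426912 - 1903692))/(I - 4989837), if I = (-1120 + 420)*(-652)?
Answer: 2135905/4533437 - 6*I*sqrt(64739)/4533437 ≈ 0.47114 - 0.00033675*I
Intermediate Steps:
I = 456400 (I = -700*(-652) = 456400)
(-2135905 + sqrt(-426912 - 1903692))/(I - 4989837) = (-2135905 + sqrt(-426912 - 1903692))/(456400 - 4989837) = (-2135905 + sqrt(-2330604))/(-4533437) = (-2135905 + 6*I*sqrt(64739))*(-1/4533437) = 2135905/4533437 - 6*I*sqrt(64739)/4533437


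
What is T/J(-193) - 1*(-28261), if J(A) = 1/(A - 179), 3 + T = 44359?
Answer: -16472171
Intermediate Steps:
T = 44356 (T = -3 + 44359 = 44356)
J(A) = 1/(-179 + A)
T/J(-193) - 1*(-28261) = 44356/(1/(-179 - 193)) - 1*(-28261) = 44356/(1/(-372)) + 28261 = 44356/(-1/372) + 28261 = 44356*(-372) + 28261 = -16500432 + 28261 = -16472171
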